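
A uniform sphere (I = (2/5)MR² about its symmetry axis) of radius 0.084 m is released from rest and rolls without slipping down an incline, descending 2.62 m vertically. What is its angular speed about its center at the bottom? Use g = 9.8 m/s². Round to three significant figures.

The moment of inertia is (2/5)MR², giving k ≡ I/(MR²) = 0.4.
Rolling without slipping gives ω = v/R, so the total kinetic energy is ½Mv² + ½Iω² = ½(1+k)Mv² = (7/10)Mv².
Energy conservation Mgh = ½(1+k)Mv² gives v = √(2gh/(1+k)) = √(2 × 9.8 × 2.62 / 1.4) = 6.056 m/s.
Then ω = v/R = 6.056 / 0.084 ≈ 72.1 rad/s.

ω ≈ 72.1 rad/s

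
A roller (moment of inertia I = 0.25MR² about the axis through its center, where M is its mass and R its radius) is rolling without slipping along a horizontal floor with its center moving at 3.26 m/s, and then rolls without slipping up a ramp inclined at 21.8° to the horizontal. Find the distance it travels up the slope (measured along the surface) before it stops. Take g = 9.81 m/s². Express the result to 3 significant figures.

d ≈ 1.82 m

The moment of inertia is 0.25MR², giving k ≡ I/(MR²) = 0.25.
Rolling without slipping gives ω = v/R, so the total kinetic energy is ½Mv² + ½Iω² = ½(1+k)Mv² = (5/8)Mv².
Setting this equal to Mgh gives the vertical rise h = (1+k)v₀²/(2g) = 1.25×3.26²/(2×9.81) = 0.6771 m.
The distance along the slope is d = h/sinθ = 0.6771/sin21.8° ≈ 1.82 m.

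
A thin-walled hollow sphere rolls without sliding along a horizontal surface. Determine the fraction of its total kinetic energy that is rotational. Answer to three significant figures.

For this body I = (2/3)MR², i.e. k = I/(MR²) = 2/3.
With ω = v/R, KE_trans = ½Mv² and KE_rot = ½Iω² = ½kMv², so KE_total = ½(1+k)Mv².
The rotational fraction is therefore k/(1+k) = (2/3)/1.667 ≈ 0.400.

fraction ≈ 0.400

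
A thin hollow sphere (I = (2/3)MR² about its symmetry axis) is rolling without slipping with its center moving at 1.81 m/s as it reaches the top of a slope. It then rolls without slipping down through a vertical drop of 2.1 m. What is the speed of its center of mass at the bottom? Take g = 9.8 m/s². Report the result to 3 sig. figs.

With I = (2/3)MR², the ratio k = I/(MR²) is 2/3.
Pure rolling means v = ωR; then KE = ½Mv² + ½I(v/R)² = ½(1+k)Mv² = (5/6)Mv².
Conserving energy between top and bottom: (5/6)Mv² = (5/6)Mv₀² + Mgh, hence v² = v₀² + 2gh/(1+k).
v = √(1.81² + 2×9.8×2.1/1.667) = √27.97 ≈ 5.29 m/s.

v ≈ 5.29 m/s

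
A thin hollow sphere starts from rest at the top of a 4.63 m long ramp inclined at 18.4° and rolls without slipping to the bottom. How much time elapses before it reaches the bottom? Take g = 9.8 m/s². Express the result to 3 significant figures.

t ≈ 2.23 s

The moment of inertia is (2/3)MR², giving k ≡ I/(MR²) = 2/3.
Translational: Mg sinθ − f = Ma. Rotational about the CM: fR = Iα = kMRa, so f = kMa.
Hence a = g sinθ/(1+k) = 9.8×sin18.4°/1.667 = 1.856 m/s².
Starting from rest, L = ½at², so t = √(2L/a) = √(2×4.63/1.856) ≈ 2.23 s.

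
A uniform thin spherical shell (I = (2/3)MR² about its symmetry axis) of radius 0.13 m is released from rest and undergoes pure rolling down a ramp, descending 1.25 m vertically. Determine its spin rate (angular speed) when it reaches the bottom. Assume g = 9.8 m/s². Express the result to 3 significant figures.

The moment of inertia is (2/3)MR², giving k ≡ I/(MR²) = 2/3.
Rolling without slipping gives ω = v/R, so the total kinetic energy is ½Mv² + ½Iω² = ½(1+k)Mv² = (5/6)Mv².
Energy conservation Mgh = ½(1+k)Mv² gives v = √(2gh/(1+k)) = √(2 × 9.8 × 1.25 / 1.667) = 3.834 m/s.
The angular speed follows from ω = v/R = 3.834/0.13 ≈ 29.5 rad/s.

ω ≈ 29.5 rad/s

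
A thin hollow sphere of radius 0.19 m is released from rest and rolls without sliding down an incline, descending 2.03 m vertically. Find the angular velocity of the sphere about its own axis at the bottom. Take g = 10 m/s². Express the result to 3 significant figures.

ω ≈ 26.0 rad/s

The moment of inertia is (2/3)MR², giving k ≡ I/(MR²) = 2/3.
The rolling condition ω = v/R makes the rotational term ½I(v/R)² = ½kMv², so KE_total = ½(1+k)Mv² = (5/6)Mv².
Energy conservation Mgh = ½(1+k)Mv² gives v = √(2gh/(1+k)) = √(2 × 10 × 2.03 / 1.667) = 4.936 m/s.
Then ω = v/R = 4.936 / 0.19 ≈ 26.0 rad/s.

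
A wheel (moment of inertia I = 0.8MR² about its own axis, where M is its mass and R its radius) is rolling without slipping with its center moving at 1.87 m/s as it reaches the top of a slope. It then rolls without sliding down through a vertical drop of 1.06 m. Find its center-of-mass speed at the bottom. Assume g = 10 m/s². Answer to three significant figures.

v ≈ 3.91 m/s

Here I = 0.8MR², so the shape factor k = I/(MR²) = 0.8.
Rolling without slipping gives ω = v/R, so the total kinetic energy is ½Mv² + ½Iω² = ½(1+k)Mv² = (9/10)Mv².
Conserving energy between top and bottom: (9/10)Mv² = (9/10)Mv₀² + Mgh, hence v² = v₀² + 2gh/(1+k).
v = √(1.87² + 2×10×1.06/1.8) = √15.27 ≈ 3.91 m/s.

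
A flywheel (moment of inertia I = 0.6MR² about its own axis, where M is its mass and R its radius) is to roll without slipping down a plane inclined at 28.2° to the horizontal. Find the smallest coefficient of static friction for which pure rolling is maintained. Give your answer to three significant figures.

μ_min ≈ 0.201

Here I = 0.6MR², so the shape factor k = I/(MR²) = 0.6.
Newton's second law down the slope: Mg sinθ − f = Ma. The torque equation fR = Iα (with α = a/R) gives f = kMa.
These give a = g sinθ/(1+k) and the required friction f = kMg sinθ/(1+k).
With N = Mg cosθ, the no-slip condition f ≤ μN gives μ_min = f/N = k tanθ/(1+k).
μ_min = 0.6 × tan28.2° / 1.6 ≈ 0.201.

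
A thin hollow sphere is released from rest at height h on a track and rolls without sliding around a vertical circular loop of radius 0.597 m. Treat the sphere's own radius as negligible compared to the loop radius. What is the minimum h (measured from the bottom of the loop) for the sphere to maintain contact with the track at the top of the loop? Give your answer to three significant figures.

h_min ≈ 1.69 m

The moment of inertia is (2/3)MR², giving k ≡ I/(MR²) = 2/3.
At the top, contact is just lost when gravity alone supplies the centripetal force: Mg = Mv_top²/r, i.e. v_top² = gr.
With ω = v/R, the kinetic energy at speed v is ½(1+k)Mv² = (5/6)Mv².
Energy conservation from release (height h) to the top (height 2r): Mgh = Mg(2r) + (5/6)M·gr.
Thus h_min = 2r + (1+k)r/2 = r(2 + 1.667/2) = 0.597 × 2.833 ≈ 1.69 m.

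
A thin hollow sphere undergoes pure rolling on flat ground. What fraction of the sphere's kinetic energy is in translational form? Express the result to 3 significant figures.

With I = (2/3)MR², the ratio k = I/(MR²) is 2/3.
With ω = v/R, KE_trans = ½Mv² and KE_rot = ½Iω² = ½kMv², so KE_total = ½(1+k)Mv².
The translational fraction is therefore 1/(1+k) = 1/1.667 ≈ 0.600.

fraction ≈ 0.600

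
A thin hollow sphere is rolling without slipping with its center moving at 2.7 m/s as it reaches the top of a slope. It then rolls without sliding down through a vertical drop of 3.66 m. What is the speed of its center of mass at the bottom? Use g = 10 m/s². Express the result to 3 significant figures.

v ≈ 7.16 m/s

With I = (2/3)MR², the ratio k = I/(MR²) is 2/3.
Rolling without slipping gives ω = v/R, so the total kinetic energy is ½Mv² + ½Iω² = ½(1+k)Mv² = (5/6)Mv².
Conserving energy between top and bottom: (5/6)Mv² = (5/6)Mv₀² + Mgh, hence v² = v₀² + 2gh/(1+k).
v = √(2.7² + 2×10×3.66/1.667) = √51.21 ≈ 7.16 m/s.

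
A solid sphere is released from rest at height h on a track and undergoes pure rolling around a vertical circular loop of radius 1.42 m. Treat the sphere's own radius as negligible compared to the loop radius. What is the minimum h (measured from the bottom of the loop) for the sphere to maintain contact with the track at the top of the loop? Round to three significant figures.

h_min ≈ 3.83 m

With I = (2/5)MR², the ratio k = I/(MR²) is 0.4.
At the top of the loop, the minimum-contact condition is Mg = Mv_top²/r, so v_top² = gr.
With ω = v/R, the kinetic energy at speed v is ½(1+k)Mv² = (7/10)Mv².
Energy conservation from release (height h) to the top (height 2r): Mgh = Mg(2r) + (7/10)M·gr.
Thus h_min = 2r + (1+k)r/2 = r(2 + 1.4/2) = 1.42 × 2.7 ≈ 3.83 m.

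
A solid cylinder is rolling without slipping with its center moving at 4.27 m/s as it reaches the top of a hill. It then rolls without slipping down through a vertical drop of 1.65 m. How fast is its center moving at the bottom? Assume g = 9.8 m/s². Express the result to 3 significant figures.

v ≈ 6.31 m/s

Here I = (1/2)MR², so the shape factor k = I/(MR²) = 0.5.
The rolling condition ω = v/R makes the rotational term ½I(v/R)² = ½kMv², so KE_total = ½(1+k)Mv² = (3/4)Mv².
Conserving energy between top and bottom: (3/4)Mv² = (3/4)Mv₀² + Mgh, hence v² = v₀² + 2gh/(1+k).
v = √(4.27² + 2×9.8×1.65/1.5) = √39.79 ≈ 6.31 m/s.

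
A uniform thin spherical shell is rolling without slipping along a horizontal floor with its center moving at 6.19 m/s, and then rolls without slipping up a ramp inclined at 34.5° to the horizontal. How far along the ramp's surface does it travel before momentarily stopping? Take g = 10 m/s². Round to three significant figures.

Here I = (2/3)MR², so the shape factor k = I/(MR²) = 2/3.
Pure rolling means v = ωR; then KE = ½Mv² + ½I(v/R)² = ½(1+k)Mv² = (5/6)Mv².
Setting this equal to Mgh gives the vertical rise h = (1+k)v₀²/(2g) = 1.667×6.19²/(2×10) = 3.193 m.
Along the incline, d = h/sinθ = 3.193/sin34.5° ≈ 5.64 m.

d ≈ 5.64 m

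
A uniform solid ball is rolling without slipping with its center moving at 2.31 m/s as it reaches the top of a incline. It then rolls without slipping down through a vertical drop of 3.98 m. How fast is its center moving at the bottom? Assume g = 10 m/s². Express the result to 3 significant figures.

With I = (2/5)MR², the ratio k = I/(MR²) is 0.4.
The rolling condition ω = v/R makes the rotational term ½I(v/R)² = ½kMv², so KE_total = ½(1+k)Mv² = (7/10)Mv².
Conserving energy between top and bottom: (7/10)Mv² = (7/10)Mv₀² + Mgh, hence v² = v₀² + 2gh/(1+k).
v = √(2.31² + 2×10×3.98/1.4) = √62.19 ≈ 7.89 m/s.

v ≈ 7.89 m/s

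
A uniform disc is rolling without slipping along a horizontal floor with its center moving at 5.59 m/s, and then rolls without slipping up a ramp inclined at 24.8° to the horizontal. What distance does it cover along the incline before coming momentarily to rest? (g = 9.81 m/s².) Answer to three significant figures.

The moment of inertia is (1/2)MR², giving k ≡ I/(MR²) = 0.5.
The rolling condition ω = v/R makes the rotational term ½I(v/R)² = ½kMv², so KE_total = ½(1+k)Mv² = (3/4)Mv².
Setting this equal to Mgh gives the vertical rise h = (1+k)v₀²/(2g) = 1.5×5.59²/(2×9.81) = 2.389 m.
Along the incline, d = h/sinθ = 2.389/sin24.8° ≈ 5.70 m.

d ≈ 5.70 m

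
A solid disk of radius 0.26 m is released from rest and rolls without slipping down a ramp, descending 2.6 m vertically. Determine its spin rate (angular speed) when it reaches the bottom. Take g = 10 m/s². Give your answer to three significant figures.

ω ≈ 22.6 rad/s

The moment of inertia is (1/2)MR², giving k ≡ I/(MR²) = 0.5.
Pure rolling means v = ωR; then KE = ½Mv² + ½I(v/R)² = ½(1+k)Mv² = (3/4)Mv².
Energy conservation Mgh = ½(1+k)Mv² gives v = √(2gh/(1+k)) = √(2 × 10 × 2.6 / 1.5) = 5.888 m/s.
Then ω = v/R = 5.888 / 0.26 ≈ 22.6 rad/s.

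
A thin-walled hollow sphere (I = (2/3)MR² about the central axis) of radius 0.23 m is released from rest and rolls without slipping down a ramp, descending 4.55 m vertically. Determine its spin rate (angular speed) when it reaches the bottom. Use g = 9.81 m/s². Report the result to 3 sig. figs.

ω ≈ 31.8 rad/s

Here I = (2/3)MR², so the shape factor k = I/(MR²) = 2/3.
The rolling condition ω = v/R makes the rotational term ½I(v/R)² = ½kMv², so KE_total = ½(1+k)Mv² = (5/6)Mv².
Energy conservation Mgh = ½(1+k)Mv² gives v = √(2gh/(1+k)) = √(2 × 9.81 × 4.55 / 1.667) = 7.319 m/s.
The angular speed follows from ω = v/R = 7.319/0.23 ≈ 31.8 rad/s.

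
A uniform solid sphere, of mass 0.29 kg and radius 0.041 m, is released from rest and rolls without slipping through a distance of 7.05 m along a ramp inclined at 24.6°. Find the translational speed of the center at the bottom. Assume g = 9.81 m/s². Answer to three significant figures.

With I = (2/5)MR², the ratio k = I/(MR²) is 0.4.
The rolling condition ω = v/R makes the rotational term ½I(v/R)² = ½kMv², so KE_total = ½(1+k)Mv² = (7/10)Mv².
The vertical drop is h = L sinθ = 7.05 × sin24.6° = 2.935 m.
Setting Mgh = (7/10)Mv² gives v = √(2gh/(1+k)) = √(2·9.81·2.935/1.4) ≈ 6.41 m/s.

v ≈ 6.41 m/s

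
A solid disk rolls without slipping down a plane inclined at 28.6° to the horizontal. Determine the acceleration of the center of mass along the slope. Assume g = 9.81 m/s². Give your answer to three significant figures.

a ≈ 3.13 m/s²

The moment of inertia is (1/2)MR², giving k ≡ I/(MR²) = 0.5.
Translational: Mg sinθ − f = Ma. Rotational about the CM: fR = Iα = kMRa, so f = kMa.
Eliminating f: Mg sinθ = (1+k)Ma, so a = g sinθ/(1+k) = 9.81 × sin28.6° / 1.5 ≈ 3.13 m/s².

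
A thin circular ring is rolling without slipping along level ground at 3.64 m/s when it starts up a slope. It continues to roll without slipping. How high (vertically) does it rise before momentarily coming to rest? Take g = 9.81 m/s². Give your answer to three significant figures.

The moment of inertia is MR², giving k ≡ I/(MR²) = 1.
Pure rolling means v = ωR; then KE = ½Mv² + ½I(v/R)² = ½(1+k)Mv² = Mv².
All of this converts to potential energy at the highest point: Mv₀² = Mgh.
Thus h = (1+k)v₀²/(2g) = 2 × 3.64² / (2 × 9.81) ≈ 1.35 m.

h ≈ 1.35 m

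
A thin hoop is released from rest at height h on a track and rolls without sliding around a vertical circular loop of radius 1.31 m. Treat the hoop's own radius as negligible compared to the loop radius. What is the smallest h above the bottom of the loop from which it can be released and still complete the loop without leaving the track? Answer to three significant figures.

h_min ≈ 3.93 m

With I = MR², the ratio k = I/(MR²) is 1.
At the top of the loop, the minimum-contact condition is Mg = Mv_top²/r, so v_top² = gr.
With ω = v/R, the kinetic energy at speed v is ½(1+k)Mv² = Mv².
Energy conservation from release (height h) to the top (height 2r): Mgh = Mg(2r) + M·gr.
Thus h_min = 2r + (1+k)r/2 = r(2 + 2/2) = 1.31 × 3 ≈ 3.93 m.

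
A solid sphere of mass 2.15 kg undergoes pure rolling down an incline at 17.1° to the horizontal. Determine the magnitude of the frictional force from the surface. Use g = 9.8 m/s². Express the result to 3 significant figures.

With I = (2/5)MR², the ratio k = I/(MR²) is 0.4.
Along the incline Mg sinθ − f = Ma, and torque about the center fR = Iα = kMR²(a/R) gives f = kMa.
Combining, a = g sinθ/(1+k) and f = kMa = kMg sinθ/(1+k).
f = 0.4 × 2.15 × 9.8 × sin17.1° / 1.4 ≈ 1.77 N.

f ≈ 1.77 N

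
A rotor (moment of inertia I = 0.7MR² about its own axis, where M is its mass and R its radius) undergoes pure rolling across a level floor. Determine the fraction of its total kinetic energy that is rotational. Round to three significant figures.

fraction ≈ 0.412

Here I = 0.7MR², so the shape factor k = I/(MR²) = 0.7.
Since ω = v/R, the translational part is ½Mv² and the rotational part is ½I(v/R)² = ½kMv²; the total is ½(1+k)Mv².
The rotational fraction is therefore k/(1+k) = 0.7/1.7 ≈ 0.412.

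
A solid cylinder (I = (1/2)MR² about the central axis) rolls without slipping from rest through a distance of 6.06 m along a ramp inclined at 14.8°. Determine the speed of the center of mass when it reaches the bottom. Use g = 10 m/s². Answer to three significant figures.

With I = (1/2)MR², the ratio k = I/(MR²) is 0.5.
Since it rolls without slipping, ω = v/R and KE = ½Mv² + ½Iω² = ½(1+k)Mv² = (3/4)Mv².
The vertical drop is h = L sinθ = 6.06 × sin14.8° = 1.548 m.
Energy conservation: Mgh = (3/4)Mv², so v = √(2gh/(1+k)) = √(2 × 10 × 1.548 / 1.5) ≈ 4.54 m/s.

v ≈ 4.54 m/s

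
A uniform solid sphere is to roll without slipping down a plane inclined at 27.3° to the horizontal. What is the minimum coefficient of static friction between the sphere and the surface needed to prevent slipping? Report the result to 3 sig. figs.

μ_min ≈ 0.147

With I = (2/5)MR², the ratio k = I/(MR²) is 0.4.
Translational: Mg sinθ − f = Ma. Rotational about the CM: fR = Iα = kMRa, so f = kMa.
These give a = g sinθ/(1+k) and the required friction f = kMg sinθ/(1+k).
With N = Mg cosθ, the no-slip condition f ≤ μN gives μ_min = f/N = k tanθ/(1+k).
μ_min = 0.4 × tan27.3° / 1.4 ≈ 0.147.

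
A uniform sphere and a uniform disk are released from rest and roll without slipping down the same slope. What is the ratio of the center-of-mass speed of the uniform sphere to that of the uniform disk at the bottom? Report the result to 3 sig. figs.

Each satisfies Mgh = ½(1+k)Mv² with k = I/(MR²), so v ∝ 1/√(1+k).
For the uniform sphere k = 0.4; for the uniform disk k = 0.5.
v₁/v₂ = √((1+k₂)/(1+k₁)) = √(1.5/1.4) ≈ 1.04.

v_ratio ≈ 1.04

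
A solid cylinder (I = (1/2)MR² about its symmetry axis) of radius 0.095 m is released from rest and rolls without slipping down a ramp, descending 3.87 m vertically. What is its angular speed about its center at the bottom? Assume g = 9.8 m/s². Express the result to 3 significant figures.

Here I = (1/2)MR², so the shape factor k = I/(MR²) = 0.5.
Pure rolling means v = ωR; then KE = ½Mv² + ½I(v/R)² = ½(1+k)Mv² = (3/4)Mv².
Energy conservation Mgh = ½(1+k)Mv² gives v = √(2gh/(1+k)) = √(2 × 9.8 × 3.87 / 1.5) = 7.111 m/s.
Then ω = v/R = 7.111 / 0.095 ≈ 74.9 rad/s.

ω ≈ 74.9 rad/s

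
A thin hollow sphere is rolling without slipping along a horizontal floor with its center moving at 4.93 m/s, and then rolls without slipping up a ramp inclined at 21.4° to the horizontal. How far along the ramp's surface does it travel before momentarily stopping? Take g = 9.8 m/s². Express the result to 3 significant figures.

Here I = (2/3)MR², so the shape factor k = I/(MR²) = 2/3.
The rolling condition ω = v/R makes the rotational term ½I(v/R)² = ½kMv², so KE_total = ½(1+k)Mv² = (5/6)Mv².
Setting this equal to Mgh gives the vertical rise h = (1+k)v₀²/(2g) = 1.667×4.93²/(2×9.8) = 2.067 m.
The distance along the slope is d = h/sinθ = 2.067/sin21.4° ≈ 5.66 m.

d ≈ 5.66 m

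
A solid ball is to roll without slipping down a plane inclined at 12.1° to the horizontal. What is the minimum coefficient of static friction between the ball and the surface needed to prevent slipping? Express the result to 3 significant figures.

μ_min ≈ 0.0613

With I = (2/5)MR², the ratio k = I/(MR²) is 0.4.
Newton's second law down the slope: Mg sinθ − f = Ma. The torque equation fR = Iα (with α = a/R) gives f = kMa.
These give a = g sinθ/(1+k) and the required friction f = kMg sinθ/(1+k).
With N = Mg cosθ, the no-slip condition f ≤ μN gives μ_min = f/N = k tanθ/(1+k).
μ_min = 0.4 × tan12.1° / 1.4 ≈ 0.0613.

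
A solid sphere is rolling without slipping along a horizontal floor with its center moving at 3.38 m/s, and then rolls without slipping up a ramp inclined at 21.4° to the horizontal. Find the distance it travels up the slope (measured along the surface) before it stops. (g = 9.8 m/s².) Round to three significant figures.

For this body I = (2/5)MR², i.e. k = I/(MR²) = 0.4.
Rolling without slipping gives ω = v/R, so the total kinetic energy is ½Mv² + ½Iω² = ½(1+k)Mv² = (7/10)Mv².
Setting this equal to Mgh gives the vertical rise h = (1+k)v₀²/(2g) = 1.4×3.38²/(2×9.8) = 0.816 m.
The distance along the slope is d = h/sinθ = 0.816/sin21.4° ≈ 2.24 m.

d ≈ 2.24 m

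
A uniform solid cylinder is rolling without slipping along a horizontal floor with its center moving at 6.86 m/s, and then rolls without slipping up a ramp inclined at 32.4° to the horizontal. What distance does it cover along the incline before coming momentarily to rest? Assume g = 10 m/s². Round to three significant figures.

For this body I = (1/2)MR², i.e. k = I/(MR²) = 0.5.
Rolling without slipping gives ω = v/R, so the total kinetic energy is ½Mv² + ½Iω² = ½(1+k)Mv² = (3/4)Mv².
Setting this equal to Mgh gives the vertical rise h = (1+k)v₀²/(2g) = 1.5×6.86²/(2×10) = 3.529 m.
The distance along the slope is d = h/sinθ = 3.529/sin32.4° ≈ 6.59 m.

d ≈ 6.59 m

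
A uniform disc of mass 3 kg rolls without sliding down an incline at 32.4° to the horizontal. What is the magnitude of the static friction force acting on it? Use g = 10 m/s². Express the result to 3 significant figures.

f ≈ 5.36 N

Here I = (1/2)MR², so the shape factor k = I/(MR²) = 0.5.
Newton's second law down the slope: Mg sinθ − f = Ma. The torque equation fR = Iα (with α = a/R) gives f = kMa.
Combining, a = g sinθ/(1+k) and f = kMa = kMg sinθ/(1+k).
f = 0.5 × 3 × 10 × sin32.4° / 1.5 ≈ 5.36 N.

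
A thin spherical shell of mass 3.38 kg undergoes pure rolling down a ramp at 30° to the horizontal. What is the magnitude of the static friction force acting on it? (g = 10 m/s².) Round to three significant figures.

f ≈ 6.76 N

Here I = (2/3)MR², so the shape factor k = I/(MR²) = 2/3.
Newton's second law down the slope: Mg sinθ − f = Ma. The torque equation fR = Iα (with α = a/R) gives f = kMa.
Combining, a = g sinθ/(1+k) and f = kMa = kMg sinθ/(1+k).
f = (2/3) × 3.38 × 10 × sin30° / 1.667 ≈ 6.76 N.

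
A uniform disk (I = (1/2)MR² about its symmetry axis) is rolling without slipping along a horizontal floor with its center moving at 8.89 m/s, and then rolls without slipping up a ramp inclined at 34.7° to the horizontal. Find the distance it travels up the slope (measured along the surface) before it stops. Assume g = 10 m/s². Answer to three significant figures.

The moment of inertia is (1/2)MR², giving k ≡ I/(MR²) = 0.5.
Pure rolling means v = ωR; then KE = ½Mv² + ½I(v/R)² = ½(1+k)Mv² = (3/4)Mv².
Setting this equal to Mgh gives the vertical rise h = (1+k)v₀²/(2g) = 1.5×8.89²/(2×10) = 5.927 m.
The distance along the slope is d = h/sinθ = 5.927/sin34.7° ≈ 10.4 m.

d ≈ 10.4 m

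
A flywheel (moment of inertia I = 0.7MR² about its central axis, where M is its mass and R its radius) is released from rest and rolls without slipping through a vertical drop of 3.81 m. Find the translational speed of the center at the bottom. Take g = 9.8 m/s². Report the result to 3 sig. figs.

v ≈ 6.63 m/s

Here I = 0.7MR², so the shape factor k = I/(MR²) = 0.7.
Pure rolling means v = ωR; then KE = ½Mv² + ½I(v/R)² = ½(1+k)Mv² = (17/20)Mv².
Energy conservation: Mgh = (17/20)Mv², so v = √(2gh/(1+k)) = √(2 × 9.8 × 3.81 / 1.7) ≈ 6.63 m/s.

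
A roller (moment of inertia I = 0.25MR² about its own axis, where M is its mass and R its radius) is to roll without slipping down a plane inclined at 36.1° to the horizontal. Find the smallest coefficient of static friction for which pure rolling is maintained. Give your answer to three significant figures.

With I = 0.25MR², the ratio k = I/(MR²) is 0.25.
Translational: Mg sinθ − f = Ma. Rotational about the CM: fR = Iα = kMRa, so f = kMa.
These give a = g sinθ/(1+k) and the required friction f = kMg sinθ/(1+k).
With N = Mg cosθ, the no-slip condition f ≤ μN gives μ_min = f/N = k tanθ/(1+k).
μ_min = 0.25 × tan36.1° / 1.25 ≈ 0.146.

μ_min ≈ 0.146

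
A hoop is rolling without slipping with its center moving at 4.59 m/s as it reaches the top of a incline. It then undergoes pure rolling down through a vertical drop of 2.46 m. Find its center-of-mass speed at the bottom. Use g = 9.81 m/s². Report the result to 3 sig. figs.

v ≈ 6.72 m/s

Here I = MR², so the shape factor k = I/(MR²) = 1.
Since it rolls without slipping, ω = v/R and KE = ½Mv² + ½Iω² = ½(1+k)Mv² = Mv².
Conserving energy between top and bottom: Mv² = Mv₀² + Mgh, hence v² = v₀² + 2gh/(1+k).
v = √(4.59² + 2×9.81×2.46/2) = √45.2 ≈ 6.72 m/s.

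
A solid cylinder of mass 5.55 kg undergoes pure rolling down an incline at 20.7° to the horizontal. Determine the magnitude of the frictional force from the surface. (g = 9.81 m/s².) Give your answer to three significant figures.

The moment of inertia is (1/2)MR², giving k ≡ I/(MR²) = 0.5.
Along the incline Mg sinθ − f = Ma, and torque about the center fR = Iα = kMR²(a/R) gives f = kMa.
Combining, a = g sinθ/(1+k) and f = kMa = kMg sinθ/(1+k).
f = 0.5 × 5.55 × 9.81 × sin20.7° / 1.5 ≈ 6.42 N.

f ≈ 6.42 N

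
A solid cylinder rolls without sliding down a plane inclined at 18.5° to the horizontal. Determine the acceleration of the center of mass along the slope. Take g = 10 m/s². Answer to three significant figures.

Here I = (1/2)MR², so the shape factor k = I/(MR²) = 0.5.
Translational: Mg sinθ − f = Ma. Rotational about the CM: fR = Iα = kMRa, so f = kMa.
Eliminating f: Mg sinθ = (1+k)Ma, so a = g sinθ/(1+k) = 10 × sin18.5° / 1.5 ≈ 2.12 m/s².

a ≈ 2.12 m/s²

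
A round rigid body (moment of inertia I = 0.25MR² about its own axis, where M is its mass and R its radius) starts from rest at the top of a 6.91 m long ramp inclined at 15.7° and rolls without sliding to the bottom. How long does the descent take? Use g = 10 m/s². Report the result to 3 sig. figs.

With I = 0.25MR², the ratio k = I/(MR²) is 0.25.
Newton's second law down the slope: Mg sinθ − f = Ma. The torque equation fR = Iα (with α = a/R) gives f = kMa.
Hence a = g sinθ/(1+k) = 10×sin15.7°/1.25 = 2.165 m/s².
Starting from rest, L = ½at², so t = √(2L/a) = √(2×6.91/2.165) ≈ 2.53 s.

t ≈ 2.53 s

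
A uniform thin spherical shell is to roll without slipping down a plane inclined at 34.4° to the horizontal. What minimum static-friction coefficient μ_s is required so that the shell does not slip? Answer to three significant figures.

μ_min ≈ 0.274

For this body I = (2/3)MR², i.e. k = I/(MR²) = 2/3.
Translational: Mg sinθ − f = Ma. Rotational about the CM: fR = Iα = kMRa, so f = kMa.
These give a = g sinθ/(1+k) and the required friction f = kMg sinθ/(1+k).
With N = Mg cosθ, the no-slip condition f ≤ μN gives μ_min = f/N = k tanθ/(1+k).
μ_min = (2/3) × tan34.4° / 1.667 ≈ 0.274.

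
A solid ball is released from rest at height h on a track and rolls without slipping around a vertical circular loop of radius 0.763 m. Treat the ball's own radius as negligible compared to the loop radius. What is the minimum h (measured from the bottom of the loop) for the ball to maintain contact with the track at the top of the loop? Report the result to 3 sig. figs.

With I = (2/5)MR², the ratio k = I/(MR²) is 0.4.
At the top, contact is just lost when gravity alone supplies the centripetal force: Mg = Mv_top²/r, i.e. v_top² = gr.
With ω = v/R, the kinetic energy at speed v is ½(1+k)Mv² = (7/10)Mv².
Energy conservation from release (height h) to the top (height 2r): Mgh = Mg(2r) + (7/10)M·gr.
Thus h_min = 2r + (1+k)r/2 = r(2 + 1.4/2) = 0.763 × 2.7 ≈ 2.06 m.

h_min ≈ 2.06 m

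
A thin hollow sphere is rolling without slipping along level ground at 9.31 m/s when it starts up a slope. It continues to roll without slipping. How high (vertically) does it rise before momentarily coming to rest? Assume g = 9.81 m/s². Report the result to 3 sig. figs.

h ≈ 7.36 m

With I = (2/3)MR², the ratio k = I/(MR²) is 2/3.
The rolling condition ω = v/R makes the rotational term ½I(v/R)² = ½kMv², so KE_total = ½(1+k)Mv² = (5/6)Mv².
All of this converts to potential energy at the highest point: (5/6)Mv₀² = Mgh.
Thus h = (1+k)v₀²/(2g) = 1.667 × 9.31² / (2 × 9.81) ≈ 7.36 m.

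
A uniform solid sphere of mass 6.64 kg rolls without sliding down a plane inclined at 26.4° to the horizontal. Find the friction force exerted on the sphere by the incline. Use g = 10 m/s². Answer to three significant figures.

For this body I = (2/5)MR², i.e. k = I/(MR²) = 0.4.
Translational: Mg sinθ − f = Ma. Rotational about the CM: fR = Iα = kMRa, so f = kMa.
Combining, a = g sinθ/(1+k) and f = kMa = kMg sinθ/(1+k).
f = 0.4 × 6.64 × 10 × sin26.4° / 1.4 ≈ 8.44 N.

f ≈ 8.44 N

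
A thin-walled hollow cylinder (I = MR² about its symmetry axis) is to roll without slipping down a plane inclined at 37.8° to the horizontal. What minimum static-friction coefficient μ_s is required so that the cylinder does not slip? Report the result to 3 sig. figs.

With I = MR², the ratio k = I/(MR²) is 1.
Translational: Mg sinθ − f = Ma. Rotational about the CM: fR = Iα = kMRa, so f = kMa.
These give a = g sinθ/(1+k) and the required friction f = kMg sinθ/(1+k).
With N = Mg cosθ, the no-slip condition f ≤ μN gives μ_min = f/N = k tanθ/(1+k).
μ_min = 1 × tan37.8° / 2 ≈ 0.388.

μ_min ≈ 0.388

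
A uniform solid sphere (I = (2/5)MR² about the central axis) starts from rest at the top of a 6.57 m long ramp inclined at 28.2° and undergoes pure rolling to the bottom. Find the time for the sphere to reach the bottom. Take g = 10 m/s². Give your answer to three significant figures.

With I = (2/5)MR², the ratio k = I/(MR²) is 0.4.
Newton's second law down the slope: Mg sinθ − f = Ma. The torque equation fR = Iα (with α = a/R) gives f = kMa.
Hence a = g sinθ/(1+k) = 10×sin28.2°/1.4 = 3.375 m/s².
Starting from rest, L = ½at², so t = √(2L/a) = √(2×6.57/3.375) ≈ 1.97 s.

t ≈ 1.97 s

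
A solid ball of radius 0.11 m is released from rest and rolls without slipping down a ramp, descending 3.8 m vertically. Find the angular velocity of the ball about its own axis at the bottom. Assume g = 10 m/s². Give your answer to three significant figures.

ω ≈ 67.0 rad/s

With I = (2/5)MR², the ratio k = I/(MR²) is 0.4.
Rolling without slipping gives ω = v/R, so the total kinetic energy is ½Mv² + ½Iω² = ½(1+k)Mv² = (7/10)Mv².
Energy conservation Mgh = ½(1+k)Mv² gives v = √(2gh/(1+k)) = √(2 × 10 × 3.8 / 1.4) = 7.368 m/s.
Then ω = v/R = 7.368 / 0.11 ≈ 67.0 rad/s.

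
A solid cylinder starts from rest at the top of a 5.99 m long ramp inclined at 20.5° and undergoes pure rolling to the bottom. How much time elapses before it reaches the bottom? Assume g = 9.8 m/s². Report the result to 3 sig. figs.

t ≈ 2.29 s

The moment of inertia is (1/2)MR², giving k ≡ I/(MR²) = 0.5.
Newton's second law down the slope: Mg sinθ − f = Ma. The torque equation fR = Iα (with α = a/R) gives f = kMa.
Hence a = g sinθ/(1+k) = 9.8×sin20.5°/1.5 = 2.288 m/s².
With constant a from rest, t = √(2L/a) = √(2·5.99/2.288) ≈ 2.29 s.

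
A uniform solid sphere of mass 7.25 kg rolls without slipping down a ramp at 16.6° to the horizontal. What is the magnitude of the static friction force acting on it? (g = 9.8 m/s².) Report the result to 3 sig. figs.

f ≈ 5.80 N

For this body I = (2/5)MR², i.e. k = I/(MR²) = 0.4.
Along the incline Mg sinθ − f = Ma, and torque about the center fR = Iα = kMR²(a/R) gives f = kMa.
Combining, a = g sinθ/(1+k) and f = kMa = kMg sinθ/(1+k).
f = 0.4 × 7.25 × 9.8 × sin16.6° / 1.4 ≈ 5.80 N.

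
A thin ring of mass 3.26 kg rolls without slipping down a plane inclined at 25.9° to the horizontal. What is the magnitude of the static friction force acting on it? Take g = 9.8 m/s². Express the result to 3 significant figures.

f ≈ 6.98 N

For this body I = MR², i.e. k = I/(MR²) = 1.
Newton's second law down the slope: Mg sinθ − f = Ma. The torque equation fR = Iα (with α = a/R) gives f = kMa.
Combining, a = g sinθ/(1+k) and f = kMa = kMg sinθ/(1+k).
f = 1 × 3.26 × 9.8 × sin25.9° / 2 ≈ 6.98 N.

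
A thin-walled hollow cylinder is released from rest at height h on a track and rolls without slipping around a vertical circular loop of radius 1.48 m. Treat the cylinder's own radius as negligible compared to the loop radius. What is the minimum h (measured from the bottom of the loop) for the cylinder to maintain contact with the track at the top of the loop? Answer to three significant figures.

h_min ≈ 4.44 m

Here I = MR², so the shape factor k = I/(MR²) = 1.
At the top of the loop, the minimum-contact condition is Mg = Mv_top²/r, so v_top² = gr.
With ω = v/R, the kinetic energy at speed v is ½(1+k)Mv² = Mv².
Energy conservation from release (height h) to the top (height 2r): Mgh = Mg(2r) + M·gr.
Thus h_min = 2r + (1+k)r/2 = r(2 + 2/2) = 1.48 × 3 ≈ 4.44 m.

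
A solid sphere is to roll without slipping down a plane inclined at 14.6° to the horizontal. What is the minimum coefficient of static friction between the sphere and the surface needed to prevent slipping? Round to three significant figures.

μ_min ≈ 0.0744

With I = (2/5)MR², the ratio k = I/(MR²) is 0.4.
Newton's second law down the slope: Mg sinθ − f = Ma. The torque equation fR = Iα (with α = a/R) gives f = kMa.
These give a = g sinθ/(1+k) and the required friction f = kMg sinθ/(1+k).
The normal force is N = Mg cosθ, so μ_min = f/N = k tanθ/(1+k).
μ_min = 0.4 × tan14.6° / 1.4 ≈ 0.0744.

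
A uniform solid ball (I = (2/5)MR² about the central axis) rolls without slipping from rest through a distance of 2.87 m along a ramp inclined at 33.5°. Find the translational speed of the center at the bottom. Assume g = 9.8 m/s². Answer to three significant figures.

Here I = (2/5)MR², so the shape factor k = I/(MR²) = 0.4.
The rolling condition ω = v/R makes the rotational term ½I(v/R)² = ½kMv², so KE_total = ½(1+k)Mv² = (7/10)Mv².
The vertical drop is h = L sinθ = 2.87 × sin33.5° = 1.584 m.
Energy conservation: Mgh = (7/10)Mv², so v = √(2gh/(1+k)) = √(2 × 9.8 × 1.584 / 1.4) ≈ 4.71 m/s.

v ≈ 4.71 m/s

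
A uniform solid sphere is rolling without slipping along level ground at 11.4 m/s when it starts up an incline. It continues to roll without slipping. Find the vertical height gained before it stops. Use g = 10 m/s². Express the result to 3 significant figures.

h ≈ 9.10 m

For this body I = (2/5)MR², i.e. k = I/(MR²) = 0.4.
The rolling condition ω = v/R makes the rotational term ½I(v/R)² = ½kMv², so KE_total = ½(1+k)Mv² = (7/10)Mv².
At the top the kinetic energy is zero, so (7/10)Mv₀² = Mgh.
Thus h = (1+k)v₀²/(2g) = 1.4 × 11.4² / (2 × 10) ≈ 9.10 m.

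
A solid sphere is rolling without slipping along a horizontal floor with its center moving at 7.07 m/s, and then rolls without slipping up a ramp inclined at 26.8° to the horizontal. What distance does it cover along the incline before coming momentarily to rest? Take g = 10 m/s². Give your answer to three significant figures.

d ≈ 7.76 m

Here I = (2/5)MR², so the shape factor k = I/(MR²) = 0.4.
The rolling condition ω = v/R makes the rotational term ½I(v/R)² = ½kMv², so KE_total = ½(1+k)Mv² = (7/10)Mv².
Setting this equal to Mgh gives the vertical rise h = (1+k)v₀²/(2g) = 1.4×7.07²/(2×10) = 3.499 m.
The distance along the slope is d = h/sinθ = 3.499/sin26.8° ≈ 7.76 m.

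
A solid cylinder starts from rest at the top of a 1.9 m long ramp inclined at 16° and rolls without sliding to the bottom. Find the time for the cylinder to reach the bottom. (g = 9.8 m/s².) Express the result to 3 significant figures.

The moment of inertia is (1/2)MR², giving k ≡ I/(MR²) = 0.5.
Translational: Mg sinθ − f = Ma. Rotational about the CM: fR = Iα = kMRa, so f = kMa.
Hence a = g sinθ/(1+k) = 9.8×sin16°/1.5 = 1.801 m/s².
Starting from rest, L = ½at², so t = √(2L/a) = √(2×1.9/1.801) ≈ 1.45 s.

t ≈ 1.45 s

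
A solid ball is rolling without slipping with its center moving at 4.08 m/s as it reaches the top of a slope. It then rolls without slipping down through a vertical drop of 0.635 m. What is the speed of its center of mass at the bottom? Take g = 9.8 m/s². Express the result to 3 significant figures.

v ≈ 5.05 m/s

Here I = (2/5)MR², so the shape factor k = I/(MR²) = 0.4.
Pure rolling means v = ωR; then KE = ½Mv² + ½I(v/R)² = ½(1+k)Mv² = (7/10)Mv².
Conserving energy between top and bottom: (7/10)Mv² = (7/10)Mv₀² + Mgh, hence v² = v₀² + 2gh/(1+k).
v = √(4.08² + 2×9.8×0.635/1.4) = √25.54 ≈ 5.05 m/s.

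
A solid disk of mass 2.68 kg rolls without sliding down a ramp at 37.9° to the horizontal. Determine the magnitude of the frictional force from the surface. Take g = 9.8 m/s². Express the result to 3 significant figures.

Here I = (1/2)MR², so the shape factor k = I/(MR²) = 0.5.
Translational: Mg sinθ − f = Ma. Rotational about the CM: fR = Iα = kMRa, so f = kMa.
Combining, a = g sinθ/(1+k) and f = kMa = kMg sinθ/(1+k).
f = 0.5 × 2.68 × 9.8 × sin37.9° / 1.5 ≈ 5.38 N.

f ≈ 5.38 N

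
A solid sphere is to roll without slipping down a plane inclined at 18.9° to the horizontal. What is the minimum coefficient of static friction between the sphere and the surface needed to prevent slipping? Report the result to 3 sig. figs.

The moment of inertia is (2/5)MR², giving k ≡ I/(MR²) = 0.4.
Translational: Mg sinθ − f = Ma. Rotational about the CM: fR = Iα = kMRa, so f = kMa.
These give a = g sinθ/(1+k) and the required friction f = kMg sinθ/(1+k).
With N = Mg cosθ, the no-slip condition f ≤ μN gives μ_min = f/N = k tanθ/(1+k).
μ_min = 0.4 × tan18.9° / 1.4 ≈ 0.0978.

μ_min ≈ 0.0978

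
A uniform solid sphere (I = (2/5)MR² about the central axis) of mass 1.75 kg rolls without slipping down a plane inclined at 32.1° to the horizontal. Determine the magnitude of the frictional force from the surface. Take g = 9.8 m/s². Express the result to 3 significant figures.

f ≈ 2.60 N

With I = (2/5)MR², the ratio k = I/(MR²) is 0.4.
Along the incline Mg sinθ − f = Ma, and torque about the center fR = Iα = kMR²(a/R) gives f = kMa.
Combining, a = g sinθ/(1+k) and f = kMa = kMg sinθ/(1+k).
f = 0.4 × 1.75 × 9.8 × sin32.1° / 1.4 ≈ 2.60 N.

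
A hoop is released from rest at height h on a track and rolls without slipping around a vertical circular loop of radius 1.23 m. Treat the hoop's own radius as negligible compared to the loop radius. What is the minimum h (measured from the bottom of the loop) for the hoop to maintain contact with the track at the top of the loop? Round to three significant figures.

h_min ≈ 3.69 m

The moment of inertia is MR², giving k ≡ I/(MR²) = 1.
At the top of the loop, the minimum-contact condition is Mg = Mv_top²/r, so v_top² = gr.
With ω = v/R, the kinetic energy at speed v is ½(1+k)Mv² = Mv².
Energy conservation from release (height h) to the top (height 2r): Mgh = Mg(2r) + M·gr.
Thus h_min = 2r + (1+k)r/2 = r(2 + 2/2) = 1.23 × 3 ≈ 3.69 m.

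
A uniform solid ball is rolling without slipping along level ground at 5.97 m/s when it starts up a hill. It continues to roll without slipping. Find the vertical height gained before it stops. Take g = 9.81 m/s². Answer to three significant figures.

For this body I = (2/5)MR², i.e. k = I/(MR²) = 0.4.
The rolling condition ω = v/R makes the rotational term ½I(v/R)² = ½kMv², so KE_total = ½(1+k)Mv² = (7/10)Mv².
At the top the kinetic energy is zero, so (7/10)Mv₀² = Mgh.
Thus h = (1+k)v₀²/(2g) = 1.4 × 5.97² / (2 × 9.81) ≈ 2.54 m.

h ≈ 2.54 m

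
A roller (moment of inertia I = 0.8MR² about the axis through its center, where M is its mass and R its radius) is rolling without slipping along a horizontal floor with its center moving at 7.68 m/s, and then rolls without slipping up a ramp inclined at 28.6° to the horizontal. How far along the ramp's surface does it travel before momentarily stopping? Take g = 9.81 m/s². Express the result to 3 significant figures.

Here I = 0.8MR², so the shape factor k = I/(MR²) = 0.8.
The rolling condition ω = v/R makes the rotational term ½I(v/R)² = ½kMv², so KE_total = ½(1+k)Mv² = (9/10)Mv².
Setting this equal to Mgh gives the vertical rise h = (1+k)v₀²/(2g) = 1.8×7.68²/(2×9.81) = 5.411 m.
The distance along the slope is d = h/sinθ = 5.411/sin28.6° ≈ 11.3 m.

d ≈ 11.3 m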